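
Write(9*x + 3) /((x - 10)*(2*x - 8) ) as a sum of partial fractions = -13/(4*(x - 4)) + 31/(4*(x - 10))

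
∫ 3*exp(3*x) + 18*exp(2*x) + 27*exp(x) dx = (exp(x) + 3)^3 + C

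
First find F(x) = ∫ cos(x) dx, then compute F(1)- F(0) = sin(1)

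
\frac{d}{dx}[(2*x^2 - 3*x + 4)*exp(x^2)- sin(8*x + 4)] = 4*x^3*exp(x^2) - 6*x^2*exp(x^2) + 12*x*exp(x^2) - 3*exp(x^2) - 8*cos(8*x + 4)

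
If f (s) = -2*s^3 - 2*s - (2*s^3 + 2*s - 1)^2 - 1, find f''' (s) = -480*s^3 - 192*s + 12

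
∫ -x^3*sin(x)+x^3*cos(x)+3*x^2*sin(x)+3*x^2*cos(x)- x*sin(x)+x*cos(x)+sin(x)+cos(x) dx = sqrt(2)*x*(x^2 + 1)*sin(x + pi/4) + C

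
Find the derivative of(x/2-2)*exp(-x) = (5 - x)*exp(-x)/2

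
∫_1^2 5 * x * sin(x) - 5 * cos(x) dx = 5*cos(1) - 10*cos(2)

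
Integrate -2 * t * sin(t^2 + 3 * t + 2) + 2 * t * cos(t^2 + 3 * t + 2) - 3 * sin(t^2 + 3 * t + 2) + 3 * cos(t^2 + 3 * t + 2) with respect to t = sqrt(2)*sin(t^2 + 3*t + pi/4 + 2) + C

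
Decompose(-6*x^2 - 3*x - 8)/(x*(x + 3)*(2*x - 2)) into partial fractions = -53/(24*(x + 3)) - 17/(8*(x - 1)) + 4/(3*x)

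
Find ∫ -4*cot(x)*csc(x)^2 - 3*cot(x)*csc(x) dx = (2*csc(x) + 3)*csc(x) + C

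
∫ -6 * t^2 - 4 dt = -2*t^3 - 4*t + C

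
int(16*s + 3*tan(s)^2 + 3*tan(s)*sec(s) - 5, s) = 8*s^2 - 8*s + 3*tan(s) + 3*sec(s) + C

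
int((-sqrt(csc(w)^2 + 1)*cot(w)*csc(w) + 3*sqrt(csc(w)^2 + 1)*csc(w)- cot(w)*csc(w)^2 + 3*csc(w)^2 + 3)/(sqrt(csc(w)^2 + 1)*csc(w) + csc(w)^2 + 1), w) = 3*w + log(sqrt(csc(w)^2 + 1) + csc(w)) + C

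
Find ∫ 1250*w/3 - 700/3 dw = 625*w^2/3 - 700*w/3 + C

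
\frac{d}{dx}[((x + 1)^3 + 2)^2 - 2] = 6*x^5 + 30*x^4 + 60*x^3 + 72*x^2 + 54*x + 18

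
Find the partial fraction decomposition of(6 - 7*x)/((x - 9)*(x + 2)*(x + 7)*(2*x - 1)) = -4/(255*(2*x - 1)) - 11/(240*(x + 7)) + 4/(55*(x + 2)) - 57/(2992*(x - 9))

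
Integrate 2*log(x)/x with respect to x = log(x)^2 + C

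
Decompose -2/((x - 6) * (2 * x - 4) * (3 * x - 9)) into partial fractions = -1/(12*(x - 2)) + 1/(9*(x - 3)) - 1/(36*(x - 6))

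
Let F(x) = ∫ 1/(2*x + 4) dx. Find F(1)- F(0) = log(3/2)/2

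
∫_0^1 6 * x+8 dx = 11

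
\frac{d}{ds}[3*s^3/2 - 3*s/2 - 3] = 9*s^2/2 - 3/2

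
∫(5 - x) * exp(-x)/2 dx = (x - 4)*exp(-x)/2 + C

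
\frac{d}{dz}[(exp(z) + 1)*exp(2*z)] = 3*exp(3*z) + 2*exp(2*z)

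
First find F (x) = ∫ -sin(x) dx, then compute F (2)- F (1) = -cos(1) + cos(2)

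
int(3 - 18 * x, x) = -9*x^2 + 3*x + C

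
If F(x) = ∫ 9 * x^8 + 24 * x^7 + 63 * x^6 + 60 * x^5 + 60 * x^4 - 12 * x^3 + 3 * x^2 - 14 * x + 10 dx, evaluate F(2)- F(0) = 3408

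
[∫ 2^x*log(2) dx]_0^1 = 1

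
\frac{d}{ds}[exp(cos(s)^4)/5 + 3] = -4*exp(cos(s)^4)*sin(s)*cos(s)^3/5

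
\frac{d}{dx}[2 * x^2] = 4*x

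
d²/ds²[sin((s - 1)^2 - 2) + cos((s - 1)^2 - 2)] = 4*s^2*sin(-s^2 + 2*s + 1) - 4*s^2*cos(-s^2 + 2*s + 1) - 8*s*sin(-s^2 + 2*s + 1) + 8*s*cos(-s^2 + 2*s + 1) + 6*sin(-s^2 + 2*s + 1) - 2*cos(-s^2 + 2*s + 1)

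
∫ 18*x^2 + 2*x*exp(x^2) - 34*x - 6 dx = 6*x^3 - 17*x^2 - 6*x + exp(x^2) + C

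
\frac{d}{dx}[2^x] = 2^x*log(2)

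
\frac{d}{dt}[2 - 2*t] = -2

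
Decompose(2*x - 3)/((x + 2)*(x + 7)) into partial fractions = 17/(5*(x + 7)) - 7/(5*(x + 2))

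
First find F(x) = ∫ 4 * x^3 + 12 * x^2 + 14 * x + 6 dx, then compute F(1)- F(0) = 18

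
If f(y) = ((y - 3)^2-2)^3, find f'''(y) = 120*y^3 - 1080*y^2 + 3096*y - 2808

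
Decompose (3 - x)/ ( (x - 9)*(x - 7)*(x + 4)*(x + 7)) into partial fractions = -5/(336*(x + 7)) + 7/(429*(x + 4)) + 1/(77*(x - 7)) - 3/(208*(x - 9))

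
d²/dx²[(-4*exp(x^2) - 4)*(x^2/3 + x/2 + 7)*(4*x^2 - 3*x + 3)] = -64*x^6*exp(x^2)/3 - 16*x^5*exp(x^2) - 536*x^4*exp(x^2) + 256*x^3*exp(x^2) - 1500*x^2*exp(x^2) - 64*x^2 + 444*x*exp(x^2) - 24*x - 388*exp(x^2) - 220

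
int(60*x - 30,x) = 30*x^2 - 30*x + C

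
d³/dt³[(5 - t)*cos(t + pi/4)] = -t*sin(t + pi/4) + 5*sin(t + pi/4) + 3*cos(t + pi/4)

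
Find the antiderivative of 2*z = z^2 + C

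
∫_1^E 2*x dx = -1 + exp(2)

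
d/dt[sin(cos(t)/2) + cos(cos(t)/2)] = -sqrt(2)*sin(t)*cos(cos(t)/2 + pi/4)/2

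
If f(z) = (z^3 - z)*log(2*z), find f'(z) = 3*z^2*log(z) + z^2 + 3*z^2*log(2) - log(z) - 1 - log(2)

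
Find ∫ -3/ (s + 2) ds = -3*log(s + 2) + C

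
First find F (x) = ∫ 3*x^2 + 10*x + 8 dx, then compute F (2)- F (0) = 44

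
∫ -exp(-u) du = exp(-u) + C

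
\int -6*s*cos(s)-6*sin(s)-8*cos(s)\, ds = (-6*s - 8)*sin(s) + C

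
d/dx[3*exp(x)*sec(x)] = 3*(sin(x)/cos(x) + 1)*exp(x)/cos(x)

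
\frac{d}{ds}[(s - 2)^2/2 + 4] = s - 2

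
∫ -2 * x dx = -x^2 + C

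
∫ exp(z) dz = exp(z) + C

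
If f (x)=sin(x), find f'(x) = cos(x)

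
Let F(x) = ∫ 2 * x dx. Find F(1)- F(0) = 1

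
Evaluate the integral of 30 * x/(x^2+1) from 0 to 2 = 15*log(5)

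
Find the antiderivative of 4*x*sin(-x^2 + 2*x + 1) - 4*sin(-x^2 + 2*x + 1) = 2*cos((x - 1)^2 - 2) + C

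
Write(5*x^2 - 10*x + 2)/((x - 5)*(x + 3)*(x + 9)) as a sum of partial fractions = 71/(12*(x + 9)) - 77/(48*(x + 3)) + 11/(16*(x - 5))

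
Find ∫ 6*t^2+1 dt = 2*t^3 + t + C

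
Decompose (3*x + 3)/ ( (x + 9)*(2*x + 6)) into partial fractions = 2/(x + 9) - 1/(2*(x + 3))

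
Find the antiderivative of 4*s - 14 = 2*s^2 - 14*s + C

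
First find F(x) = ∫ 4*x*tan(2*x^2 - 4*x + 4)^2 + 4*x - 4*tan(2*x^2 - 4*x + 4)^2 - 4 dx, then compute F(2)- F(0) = 0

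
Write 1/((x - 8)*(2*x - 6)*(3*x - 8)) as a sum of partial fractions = 9/(32*(3*x - 8)) - 1/(10*(x - 3)) + 1/(160*(x - 8))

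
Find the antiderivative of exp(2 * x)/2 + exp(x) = (exp(x) + 2)^2/4 + C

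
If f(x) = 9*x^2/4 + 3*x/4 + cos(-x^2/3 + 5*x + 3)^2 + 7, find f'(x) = 2*x*sin(-2*x^2/3 + 10*x + 6)/3 + 9*x/2 - 5*sin(-2*x^2/3 + 10*x + 6) + 3/4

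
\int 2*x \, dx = x^2 + C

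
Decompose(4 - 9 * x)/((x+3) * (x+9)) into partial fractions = -85/(6*(x + 9)) + 31/(6*(x + 3))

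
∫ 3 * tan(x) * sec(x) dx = 3*sec(x) + C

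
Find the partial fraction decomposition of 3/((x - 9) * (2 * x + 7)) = -6/(25*(2*x + 7)) + 3/(25*(x - 9))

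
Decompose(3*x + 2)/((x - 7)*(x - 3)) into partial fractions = -11/(4*(x - 3)) + 23/(4*(x - 7))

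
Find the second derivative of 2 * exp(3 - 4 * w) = 32*exp(3 - 4*w)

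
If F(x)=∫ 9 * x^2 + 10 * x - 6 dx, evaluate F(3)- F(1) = 106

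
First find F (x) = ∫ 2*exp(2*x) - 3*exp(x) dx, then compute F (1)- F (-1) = -E - (-1 + exp(-1))^2 + exp(-1) + (-1 + E)^2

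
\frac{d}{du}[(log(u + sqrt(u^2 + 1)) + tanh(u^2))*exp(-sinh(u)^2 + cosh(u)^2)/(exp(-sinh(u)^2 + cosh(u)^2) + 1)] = (2*u^3/cosh(u^2)^2 + 2*u^2*sqrt(u^2 + 1)/cosh(u^2)^2 + u + 2*u/cosh(u^2)^2 + sqrt(u^2 + 1))/(u^2*exp(-1) + u^2 + u*sqrt(u^2 + 1)*exp(-1) + u*sqrt(u^2 + 1) + exp(-1) + 1)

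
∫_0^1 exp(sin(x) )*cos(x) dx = -1 + exp(sin(1))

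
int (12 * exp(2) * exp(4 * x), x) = 3*exp(4*x + 2) + C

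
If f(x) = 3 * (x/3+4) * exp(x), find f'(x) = x*exp(x) + 13*exp(x)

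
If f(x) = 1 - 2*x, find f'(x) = -2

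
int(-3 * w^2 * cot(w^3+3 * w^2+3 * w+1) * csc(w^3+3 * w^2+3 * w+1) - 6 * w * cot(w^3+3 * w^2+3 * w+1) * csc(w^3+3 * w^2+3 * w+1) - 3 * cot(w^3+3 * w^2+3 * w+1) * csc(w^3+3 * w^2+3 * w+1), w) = csc((w + 1)^3) + C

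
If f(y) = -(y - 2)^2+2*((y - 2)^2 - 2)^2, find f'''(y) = 48*y - 96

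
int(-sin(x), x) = cos(x) + C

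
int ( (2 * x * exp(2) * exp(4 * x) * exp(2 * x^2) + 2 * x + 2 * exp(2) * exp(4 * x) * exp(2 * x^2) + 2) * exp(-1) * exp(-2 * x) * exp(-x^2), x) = 2*sinh((x + 1)^2) + C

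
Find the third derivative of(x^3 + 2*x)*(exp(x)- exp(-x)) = (x^3*exp(2*x) + x^3 + 9*x^2*exp(2*x) - 9*x^2 + 20*x*exp(2*x) + 20*x + 12*exp(2*x) - 12)*exp(-x)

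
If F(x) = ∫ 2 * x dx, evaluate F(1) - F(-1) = 0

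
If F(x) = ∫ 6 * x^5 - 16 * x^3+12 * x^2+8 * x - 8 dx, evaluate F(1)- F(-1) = -8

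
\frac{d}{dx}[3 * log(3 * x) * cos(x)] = 3*(-x*log(x)*sin(x) - x*log(3)*sin(x) + cos(x))/x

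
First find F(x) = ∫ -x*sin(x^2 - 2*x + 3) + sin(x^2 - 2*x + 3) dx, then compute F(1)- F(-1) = -cos(6)/2 + cos(2)/2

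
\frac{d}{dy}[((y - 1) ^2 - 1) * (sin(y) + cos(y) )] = -y^2*sin(y) + y^2*cos(y) + 4*y*sin(y) - 2*sin(y) - 2*cos(y)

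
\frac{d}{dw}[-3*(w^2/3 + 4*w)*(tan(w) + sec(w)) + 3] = -2*(w^2*sin(w) + w^2 + 12*w*sin(w) + w*sin(2*w) + 2*w*cos(w) + 12*w + 6*sin(2*w) + 12*cos(w))/(cos(2*w) + 1)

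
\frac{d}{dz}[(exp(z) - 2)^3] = 3*exp(3*z) - 12*exp(2*z) + 12*exp(z)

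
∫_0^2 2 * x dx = 4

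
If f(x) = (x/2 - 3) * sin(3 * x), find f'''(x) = -27*x*cos(3*x)/2 - 27*sin(3*x)/2 + 81*cos(3*x)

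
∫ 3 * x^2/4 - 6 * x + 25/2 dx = x^3/4 - 3*x^2 + 25*x/2 + C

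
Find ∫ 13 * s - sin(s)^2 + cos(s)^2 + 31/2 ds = 13*s^2/2 + 31*s/2 + sin(2*s)/2 + C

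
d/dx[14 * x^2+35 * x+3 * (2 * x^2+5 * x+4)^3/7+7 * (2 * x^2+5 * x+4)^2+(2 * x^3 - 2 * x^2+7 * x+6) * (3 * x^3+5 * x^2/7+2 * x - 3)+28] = 396*x^5/7 + 740*x^4/7 + 3820*x^3/7 + 6498*x^2/7 + 990*x + 2862/7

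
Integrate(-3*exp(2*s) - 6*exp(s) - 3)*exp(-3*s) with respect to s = (exp(s) + 1)^3*exp(-3*s) + C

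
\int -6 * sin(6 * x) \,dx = cos(6*x) + C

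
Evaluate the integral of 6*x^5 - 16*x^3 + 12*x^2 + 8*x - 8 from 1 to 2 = 35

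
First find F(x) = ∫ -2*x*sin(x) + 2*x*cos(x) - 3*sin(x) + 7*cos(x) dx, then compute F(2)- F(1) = -7*sin(1) - 7*cos(1) + 9*cos(2) + 9*sin(2)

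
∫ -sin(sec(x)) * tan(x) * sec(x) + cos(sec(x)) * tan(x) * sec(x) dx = sqrt(2)*sin(pi/4 + 1/cos(x)) + C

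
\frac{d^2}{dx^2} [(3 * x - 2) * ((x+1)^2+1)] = 18*x + 8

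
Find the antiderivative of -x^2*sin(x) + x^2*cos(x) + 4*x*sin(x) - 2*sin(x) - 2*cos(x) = sqrt(2)*((x - 1)^2 - 1)*sin(x + pi/4) + C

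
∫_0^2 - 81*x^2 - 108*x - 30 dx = -492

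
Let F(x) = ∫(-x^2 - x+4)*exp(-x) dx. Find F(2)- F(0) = 1 + 9*exp(-2)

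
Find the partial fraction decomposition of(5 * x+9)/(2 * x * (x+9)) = 2/(x + 9) + 1/(2*x)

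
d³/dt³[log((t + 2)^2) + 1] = 4/(t^3 + 6*t^2 + 12*t + 8)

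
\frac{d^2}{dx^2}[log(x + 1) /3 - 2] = -1/(3*x^2 + 6*x + 3)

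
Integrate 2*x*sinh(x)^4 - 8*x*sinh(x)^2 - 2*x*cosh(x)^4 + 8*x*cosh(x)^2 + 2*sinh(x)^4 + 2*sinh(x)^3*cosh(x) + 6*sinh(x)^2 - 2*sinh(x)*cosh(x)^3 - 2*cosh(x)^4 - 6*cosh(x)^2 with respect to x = -(x + 1)*(-4*x + sinh(2*x) + 10) + C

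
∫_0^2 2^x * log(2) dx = 3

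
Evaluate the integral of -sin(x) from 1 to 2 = -cos(1) + cos(2)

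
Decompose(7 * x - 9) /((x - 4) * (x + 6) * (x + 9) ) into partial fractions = -24/(13*(x + 9)) + 17/(10*(x + 6)) + 19/(130*(x - 4))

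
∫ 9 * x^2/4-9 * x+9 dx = 3*x^3/4 - 9*x^2/2 + 9*x + C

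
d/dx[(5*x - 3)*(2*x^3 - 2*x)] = 40*x^3 - 18*x^2 - 20*x + 6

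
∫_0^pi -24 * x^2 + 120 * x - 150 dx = -125 + (5 - 2*pi)^3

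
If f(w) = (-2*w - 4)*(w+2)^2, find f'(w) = -6*w^2 - 24*w - 24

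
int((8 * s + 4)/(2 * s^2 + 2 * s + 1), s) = 2*log(2*s^2 + 2*s + 1) + C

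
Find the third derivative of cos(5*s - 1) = 125*sin(5*s - 1)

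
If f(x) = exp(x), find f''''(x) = exp(x)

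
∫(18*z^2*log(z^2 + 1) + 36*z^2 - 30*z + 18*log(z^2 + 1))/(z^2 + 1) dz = 3*(6*z - 5)*log(z^2 + 1) + C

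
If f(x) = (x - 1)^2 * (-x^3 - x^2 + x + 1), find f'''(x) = -60*x^2 + 24*x + 12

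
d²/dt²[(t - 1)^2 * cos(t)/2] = -t^2*cos(t)/2 - 2*t*sin(t) + t*cos(t) + 2*sin(t) + cos(t)/2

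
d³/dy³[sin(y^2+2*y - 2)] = -8*y^3*cos(y^2 + 2*y - 2) - 24*y^2*cos(y^2 + 2*y - 2) - 12*y*sin(y^2 + 2*y - 2) - 24*y*cos(y^2 + 2*y - 2) - 12*sin(y^2 + 2*y - 2) - 8*cos(y^2 + 2*y - 2)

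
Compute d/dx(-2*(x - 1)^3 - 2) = -6*x^2 + 12*x - 6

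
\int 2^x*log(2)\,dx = 2^x + C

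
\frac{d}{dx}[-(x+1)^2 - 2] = -2*x - 2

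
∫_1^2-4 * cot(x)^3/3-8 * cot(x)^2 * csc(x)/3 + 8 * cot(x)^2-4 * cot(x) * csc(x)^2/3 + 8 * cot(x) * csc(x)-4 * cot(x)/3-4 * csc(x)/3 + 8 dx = 2*(-1/(3*sin(1)) - 1/(3*sin(2)) - sin(3)/(3*sin(1)*sin(2)) + 4)/sin(1)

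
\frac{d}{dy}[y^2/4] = y/2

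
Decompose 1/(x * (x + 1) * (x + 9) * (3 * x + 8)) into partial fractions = 27/(760*(3*x + 8)) - 1/(1368*(x + 9)) - 1/(40*(x + 1)) + 1/(72*x)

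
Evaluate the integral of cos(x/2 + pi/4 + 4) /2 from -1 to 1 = sin(pi/4 + 9/2) - sin(pi/4 + 7/2)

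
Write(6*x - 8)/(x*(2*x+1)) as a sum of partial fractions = 22/(2*x + 1) - 8/x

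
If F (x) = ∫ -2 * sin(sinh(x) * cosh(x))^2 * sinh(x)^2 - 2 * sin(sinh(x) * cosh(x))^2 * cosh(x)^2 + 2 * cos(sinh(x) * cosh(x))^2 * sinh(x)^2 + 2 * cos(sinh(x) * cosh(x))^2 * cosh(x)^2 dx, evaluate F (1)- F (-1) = 2*sin(2*sinh(1)*cosh(1))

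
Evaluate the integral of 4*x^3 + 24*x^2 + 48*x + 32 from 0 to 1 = 65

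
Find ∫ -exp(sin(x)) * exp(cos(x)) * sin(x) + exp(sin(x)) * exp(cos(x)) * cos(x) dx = exp(sqrt(2)*sin(x + pi/4)) + C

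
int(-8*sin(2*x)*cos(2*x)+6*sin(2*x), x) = 8*sin(x)^4 - 2*sin(x)^2 + C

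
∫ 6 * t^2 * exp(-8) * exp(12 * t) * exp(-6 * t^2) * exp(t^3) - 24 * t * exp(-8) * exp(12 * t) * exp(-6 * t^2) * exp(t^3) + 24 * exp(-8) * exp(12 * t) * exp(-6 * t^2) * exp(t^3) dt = 2*exp((t - 2)^3) + C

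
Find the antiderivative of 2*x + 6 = x^2 + 6*x + C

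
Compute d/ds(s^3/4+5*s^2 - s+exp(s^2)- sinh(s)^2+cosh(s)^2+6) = 3*s^2/4 + 2*s*exp(s^2) + 10*s - 1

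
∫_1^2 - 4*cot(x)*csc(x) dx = -4*csc(1) + 4*csc(2)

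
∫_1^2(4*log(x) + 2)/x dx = -2 - 2*log(2) + 2*(log(2) + 1)^2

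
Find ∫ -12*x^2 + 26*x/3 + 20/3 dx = -4*x^3 + 13*x^2/3 + 20*x/3 + C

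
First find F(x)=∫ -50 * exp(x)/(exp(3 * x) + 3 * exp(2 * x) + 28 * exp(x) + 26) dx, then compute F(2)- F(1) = -log(1 + (-5 + 5*E/(1 + E))^2) + log((-5 + 5*exp(2)/(1 + exp(2)))^2 + 1)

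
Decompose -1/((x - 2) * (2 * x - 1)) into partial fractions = 2/(3*(2*x - 1)) - 1/(3*(x - 2))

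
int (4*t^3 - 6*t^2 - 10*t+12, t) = t^4 - 2*t^3 - 5*t^2 + 12*t + C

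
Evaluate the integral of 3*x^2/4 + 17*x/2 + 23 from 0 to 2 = 65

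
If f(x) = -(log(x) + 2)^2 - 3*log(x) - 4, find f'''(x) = (-4*log(x) - 8)/x^3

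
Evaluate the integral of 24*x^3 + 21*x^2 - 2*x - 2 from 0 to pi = (2 + 3*pi)*(-pi + pi^2 + 2*pi^3)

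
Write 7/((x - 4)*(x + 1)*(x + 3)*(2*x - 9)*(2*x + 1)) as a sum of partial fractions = 28/(225*(2*x + 1)) + 28/(825*(2*x - 9)) + 1/(150*(x + 3)) - 7/(110*(x + 1)) - 1/(45*(x - 4))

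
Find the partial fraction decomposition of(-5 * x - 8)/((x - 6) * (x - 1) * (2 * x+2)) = -3/(28*(x + 1)) + 13/(20*(x - 1)) - 19/(35*(x - 6))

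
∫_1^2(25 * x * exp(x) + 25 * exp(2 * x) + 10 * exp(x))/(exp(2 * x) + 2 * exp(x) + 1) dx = -10*E/(1 + E) + 35*exp(2)/(1 + exp(2))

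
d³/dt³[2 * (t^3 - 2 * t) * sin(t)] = -2*t^3*cos(t) - 18*t^2*sin(t) + 40*t*cos(t) + 24*sin(t)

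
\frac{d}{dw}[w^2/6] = w/3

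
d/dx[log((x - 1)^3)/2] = 3/(2*x - 2)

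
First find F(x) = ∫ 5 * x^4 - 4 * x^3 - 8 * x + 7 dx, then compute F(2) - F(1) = 11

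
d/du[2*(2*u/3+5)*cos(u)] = -4*u*sin(u)/3 - 10*sin(u) + 4*cos(u)/3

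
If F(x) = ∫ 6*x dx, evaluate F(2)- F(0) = 12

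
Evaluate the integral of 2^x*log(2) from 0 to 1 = 1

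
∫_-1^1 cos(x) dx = 2*sin(1)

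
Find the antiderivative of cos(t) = sin(t) + C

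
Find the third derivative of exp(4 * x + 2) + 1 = 64*exp(4*x + 2)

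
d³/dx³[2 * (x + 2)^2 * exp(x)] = 2*x^2*exp(x) + 20*x*exp(x) + 44*exp(x)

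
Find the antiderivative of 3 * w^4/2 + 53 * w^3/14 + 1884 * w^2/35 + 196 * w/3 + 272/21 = 3*w^5/10 + 53*w^4/56 + 628*w^3/35 + 98*w^2/3 + 272*w/21 + C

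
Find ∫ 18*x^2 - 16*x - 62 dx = 6*x^3 - 8*x^2 - 62*x + C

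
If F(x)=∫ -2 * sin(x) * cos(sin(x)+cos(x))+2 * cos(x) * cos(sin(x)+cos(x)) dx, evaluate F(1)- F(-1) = 2*sin(-cos(1) + sin(1)) + 2*sin(cos(1) + sin(1))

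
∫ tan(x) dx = log(sec(x)) + C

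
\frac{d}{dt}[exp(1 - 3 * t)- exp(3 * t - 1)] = (-3*exp(6*t - 2) - 3)*exp(1 - 3*t)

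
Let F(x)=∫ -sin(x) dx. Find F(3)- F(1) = cos(3) - cos(1)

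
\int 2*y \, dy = y^2 + C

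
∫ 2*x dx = x^2 + C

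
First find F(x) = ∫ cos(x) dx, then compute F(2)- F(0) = sin(2)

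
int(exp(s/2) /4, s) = exp(s/2)/2 + C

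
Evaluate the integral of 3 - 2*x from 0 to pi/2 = -pi^2/4 + 3*pi/2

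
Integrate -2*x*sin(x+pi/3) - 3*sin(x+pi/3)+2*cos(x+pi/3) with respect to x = (2*x + 3)*cos(x + pi/3) + C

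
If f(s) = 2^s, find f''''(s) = 2^s*log(2)^4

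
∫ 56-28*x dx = -14*x^2 + 56*x + C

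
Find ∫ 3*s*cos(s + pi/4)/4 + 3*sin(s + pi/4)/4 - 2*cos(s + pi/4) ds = (3*s/4 - 2)*sin(s + pi/4) + C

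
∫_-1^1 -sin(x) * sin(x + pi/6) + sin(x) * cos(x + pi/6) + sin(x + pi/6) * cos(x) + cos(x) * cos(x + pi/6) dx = (1 + sqrt(3))*sin(2)/2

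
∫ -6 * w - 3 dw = -3*w^2 - 3*w + C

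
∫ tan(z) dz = log(2*sec(z)) + C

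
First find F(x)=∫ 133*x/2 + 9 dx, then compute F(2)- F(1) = 435/4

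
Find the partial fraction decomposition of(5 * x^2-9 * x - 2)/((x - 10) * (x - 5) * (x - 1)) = -1/(6*(x - 1)) - 39/(10*(x - 5)) + 136/(15*(x - 10))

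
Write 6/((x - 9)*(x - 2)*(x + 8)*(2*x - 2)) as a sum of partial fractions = -1/(510*(x + 8)) + 1/(24*(x - 1)) - 3/(70*(x - 2)) + 3/(952*(x - 9))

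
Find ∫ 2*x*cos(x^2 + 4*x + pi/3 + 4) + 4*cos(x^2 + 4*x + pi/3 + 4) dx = sin((x + 2)^2 + pi/3) + C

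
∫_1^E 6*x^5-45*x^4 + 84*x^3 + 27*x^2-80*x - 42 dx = -(-exp(2) + 2 + 3*E)^3 - 6*E + 2*exp(2) + 68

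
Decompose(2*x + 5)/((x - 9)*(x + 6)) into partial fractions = 7/(15*(x + 6)) + 23/(15*(x - 9))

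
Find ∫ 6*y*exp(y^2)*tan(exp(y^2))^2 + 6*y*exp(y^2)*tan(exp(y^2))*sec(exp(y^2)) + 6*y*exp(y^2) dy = 3*tan(exp(y^2)) + 3/cos(exp(y^2)) + C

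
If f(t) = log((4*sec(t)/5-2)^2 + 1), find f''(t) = 16*(625*sin(t)^4/cos(t)^3 - 500 + 80/cos(t) + 1150/cos(t)^2 - 945/cos(t)^3 + 32/cos(t)^4)*cos(t)^2/(125*sin(t)^2 + 80*cos(t) - 141)^2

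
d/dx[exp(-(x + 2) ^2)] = (-2*x - 4)*exp(-x^2 - 4*x - 4)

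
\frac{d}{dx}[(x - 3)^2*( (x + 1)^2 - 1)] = 4*x^3 - 12*x^2 - 6*x + 18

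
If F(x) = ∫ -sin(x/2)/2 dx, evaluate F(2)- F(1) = -cos(1/2) + cos(1)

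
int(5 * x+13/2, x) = 5*x^2/2 + 13*x/2 + C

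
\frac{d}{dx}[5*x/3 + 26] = 5/3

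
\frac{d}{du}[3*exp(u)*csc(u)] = 3*(1 - cos(u)/sin(u))*exp(u)/sin(u)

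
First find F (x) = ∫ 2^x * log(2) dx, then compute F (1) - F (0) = 1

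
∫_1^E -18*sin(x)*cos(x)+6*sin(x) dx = -(-1 + 3*cos(1))^2 + (3*cos(E) - 1)^2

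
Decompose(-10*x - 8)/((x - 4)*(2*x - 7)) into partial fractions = 86/(2*x - 7) - 48/(x - 4)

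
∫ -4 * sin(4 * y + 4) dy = cos(4*y + 4) + C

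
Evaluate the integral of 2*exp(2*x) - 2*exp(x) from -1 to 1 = -(-1 + exp(-1))^2 + (-1 + E)^2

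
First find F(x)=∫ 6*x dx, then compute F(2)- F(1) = 9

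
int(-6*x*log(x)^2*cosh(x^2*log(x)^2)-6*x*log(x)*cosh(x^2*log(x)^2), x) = -3*sinh(x^2*log(x)^2) + C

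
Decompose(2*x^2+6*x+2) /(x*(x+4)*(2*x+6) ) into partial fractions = 5/(4*(x + 4)) - 1/(3*(x + 3)) + 1/(12*x)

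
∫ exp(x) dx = exp(x) + C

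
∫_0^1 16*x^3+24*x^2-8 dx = 4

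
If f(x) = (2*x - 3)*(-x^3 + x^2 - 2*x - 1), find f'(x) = -8*x^3 + 15*x^2 - 14*x + 4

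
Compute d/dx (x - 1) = 1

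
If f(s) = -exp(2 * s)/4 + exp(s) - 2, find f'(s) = -exp(2*s)/2 + exp(s)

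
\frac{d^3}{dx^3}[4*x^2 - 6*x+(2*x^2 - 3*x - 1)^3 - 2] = 960*x^3 - 2160*x^2 + 1008*x + 54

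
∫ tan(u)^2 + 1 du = tan(u) + C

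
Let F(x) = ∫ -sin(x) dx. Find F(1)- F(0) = -1 + cos(1)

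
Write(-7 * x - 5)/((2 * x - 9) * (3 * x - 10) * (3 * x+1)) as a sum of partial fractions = -8/(319*(3*x + 1)) + 85/(77*(3*x - 10)) - 146/(203*(2*x - 9))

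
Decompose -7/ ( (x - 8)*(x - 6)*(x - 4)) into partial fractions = -7/(8*(x - 4)) + 7/(4*(x - 6)) - 7/(8*(x - 8))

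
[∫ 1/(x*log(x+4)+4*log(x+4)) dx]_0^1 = -log(3*log(4)) + log(3*log(5))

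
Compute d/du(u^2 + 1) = 2*u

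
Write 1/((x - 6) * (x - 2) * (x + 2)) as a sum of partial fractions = 1/(32*(x + 2)) - 1/(16*(x - 2)) + 1/(32*(x - 6))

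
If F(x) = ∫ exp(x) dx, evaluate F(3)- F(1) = -E + exp(3)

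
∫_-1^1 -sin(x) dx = 0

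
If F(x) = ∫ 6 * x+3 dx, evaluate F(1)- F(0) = 6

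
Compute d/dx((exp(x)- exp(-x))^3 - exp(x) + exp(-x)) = (3*exp(6*x) - 4*exp(4*x) - 4*exp(2*x) + 3)*exp(-3*x)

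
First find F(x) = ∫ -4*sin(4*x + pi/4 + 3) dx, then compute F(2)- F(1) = -cos(pi/4 + 7) + cos(pi/4 + 11)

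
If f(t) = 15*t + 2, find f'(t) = 15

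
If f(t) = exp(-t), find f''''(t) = exp(-t)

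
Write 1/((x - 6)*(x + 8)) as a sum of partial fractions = -1/(14*(x + 8)) + 1/(14*(x - 6))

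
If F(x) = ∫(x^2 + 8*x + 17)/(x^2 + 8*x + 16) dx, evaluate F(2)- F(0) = 25/12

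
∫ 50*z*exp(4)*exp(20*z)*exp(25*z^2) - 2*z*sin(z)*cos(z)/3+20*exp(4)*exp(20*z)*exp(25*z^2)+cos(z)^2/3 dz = z*cos(z)^2/3 + exp((5*z + 2)^2) + C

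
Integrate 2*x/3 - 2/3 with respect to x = x^2/3 - 2*x/3 + C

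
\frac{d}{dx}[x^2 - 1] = 2*x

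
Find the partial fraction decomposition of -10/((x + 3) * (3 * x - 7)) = -15/(8*(3*x - 7)) + 5/(8*(x + 3))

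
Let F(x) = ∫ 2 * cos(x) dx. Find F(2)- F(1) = -2*sin(1) + 2*sin(2)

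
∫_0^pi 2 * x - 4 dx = -4 + (-2 + pi)^2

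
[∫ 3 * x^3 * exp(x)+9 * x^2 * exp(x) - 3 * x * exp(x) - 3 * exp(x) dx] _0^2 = 18*exp(2)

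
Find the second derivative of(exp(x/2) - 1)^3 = 9*exp(3*x/2)/4 + 3*exp(x/2)/4 - 3*exp(x)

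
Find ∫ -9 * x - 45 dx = -9*x^2/2 - 45*x + C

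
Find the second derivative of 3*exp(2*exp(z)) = 6*exp(z + 2*exp(z)) + 12*exp(2*z + 2*exp(z))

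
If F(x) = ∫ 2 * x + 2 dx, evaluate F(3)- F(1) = 12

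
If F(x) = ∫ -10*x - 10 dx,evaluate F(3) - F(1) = -60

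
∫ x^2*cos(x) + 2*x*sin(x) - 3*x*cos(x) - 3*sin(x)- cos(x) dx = (x^2 - 3*x - 1)*sin(x) + C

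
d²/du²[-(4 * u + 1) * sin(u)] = 4*u*sin(u) + sin(u) - 8*cos(u)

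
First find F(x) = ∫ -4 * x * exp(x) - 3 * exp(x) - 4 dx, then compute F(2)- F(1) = -7*exp(2) - 4 + 3*E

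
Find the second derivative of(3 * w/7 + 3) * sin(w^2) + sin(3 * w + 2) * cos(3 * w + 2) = -12*w^3*sin(w^2)/7 - 12*w^2*sin(w^2) + 18*w*cos(w^2)/7 - 18*sin(6*w + 4) + 6*cos(w^2)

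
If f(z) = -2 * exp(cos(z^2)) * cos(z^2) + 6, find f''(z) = 2*(3*z^2*cos(z^2) + 6*z^2*cos(2*z^2) + z^2*cos(3*z^2) - 2*z^2 + 2*sin(z^2) + sin(2*z^2))*exp(cos(z^2))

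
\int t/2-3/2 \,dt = t^2/4 - 3*t/2 + C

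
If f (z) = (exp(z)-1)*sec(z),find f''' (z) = (2*exp(z)*sin(z)/cos(z) + 6*exp(z)*sin(z)/cos(z)^3 - 2*exp(z) + 6*exp(z)/cos(z)^2 + sin(z)/cos(z) - 6*sin(z)/cos(z)^3)/cos(z)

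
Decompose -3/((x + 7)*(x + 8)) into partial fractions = 3/(x + 8) - 3/(x + 7)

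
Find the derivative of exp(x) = exp(x)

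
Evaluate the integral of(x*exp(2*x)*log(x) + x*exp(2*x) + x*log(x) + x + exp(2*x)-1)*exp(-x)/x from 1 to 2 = -E + exp(-1) + (-exp(-2) + exp(2))*(log(2) + 1)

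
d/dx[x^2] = 2*x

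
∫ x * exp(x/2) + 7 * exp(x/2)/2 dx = (2*x + 3)*exp(x/2) + C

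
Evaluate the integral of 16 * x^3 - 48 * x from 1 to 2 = -12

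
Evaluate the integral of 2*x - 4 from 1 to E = -1 + (-2 + E)^2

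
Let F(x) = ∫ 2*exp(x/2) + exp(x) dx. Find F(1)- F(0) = -9 + (exp(1/2) + 2)^2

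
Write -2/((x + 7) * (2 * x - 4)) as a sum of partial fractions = 1/(9*(x + 7)) - 1/(9*(x - 2))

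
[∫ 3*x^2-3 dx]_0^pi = 2 + (-2 + pi)*(1 + pi)^2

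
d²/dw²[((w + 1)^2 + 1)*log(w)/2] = (2*w^2*log(w) + 3*w^2 + 2*w - 2)/(2*w^2)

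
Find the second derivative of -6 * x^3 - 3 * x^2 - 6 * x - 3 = -36*x - 6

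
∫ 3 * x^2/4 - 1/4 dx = x^3/4 - x/4 + C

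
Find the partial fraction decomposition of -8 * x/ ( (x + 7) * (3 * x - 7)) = -2/(3*x - 7) - 2/(x + 7)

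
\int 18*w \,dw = 9*w^2 + C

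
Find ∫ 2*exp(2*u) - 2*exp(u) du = (exp(u) - 1)^2 + C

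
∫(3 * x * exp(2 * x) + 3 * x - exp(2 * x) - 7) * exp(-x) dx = 2*(3*x - 4)*sinh(x) + C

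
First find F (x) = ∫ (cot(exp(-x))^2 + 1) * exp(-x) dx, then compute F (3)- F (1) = -cot(exp(-1)) + cot(exp(-3))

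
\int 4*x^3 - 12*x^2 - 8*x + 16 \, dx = x^4 - 4*x^3 - 4*x^2 + 16*x + C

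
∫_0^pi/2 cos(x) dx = 1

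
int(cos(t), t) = sin(t) + C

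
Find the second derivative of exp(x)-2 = exp(x)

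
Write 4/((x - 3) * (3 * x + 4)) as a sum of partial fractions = -12/(13*(3*x + 4)) + 4/(13*(x - 3))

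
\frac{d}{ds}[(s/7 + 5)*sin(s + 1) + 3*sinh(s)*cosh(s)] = s*cos(s + 1)/7 + sin(s + 1)/7 + 5*cos(s + 1) + 3*cosh(2*s)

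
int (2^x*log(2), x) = 2^x + C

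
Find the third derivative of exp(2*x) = 8*exp(2*x)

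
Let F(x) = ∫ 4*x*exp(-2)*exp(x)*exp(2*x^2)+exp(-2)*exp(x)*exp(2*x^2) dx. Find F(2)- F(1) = -E + exp(8)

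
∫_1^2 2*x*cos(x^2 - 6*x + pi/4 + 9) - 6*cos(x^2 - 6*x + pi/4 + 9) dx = sin(pi/4 + 1) - sin(pi/4 + 4)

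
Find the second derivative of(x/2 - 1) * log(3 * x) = (x + 2)/(2*x^2)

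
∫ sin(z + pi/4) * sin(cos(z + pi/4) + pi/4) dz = cos(cos(z + pi/4) + pi/4) + C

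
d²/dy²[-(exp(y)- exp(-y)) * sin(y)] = -2*(exp(2*y) + 1)*exp(-y)*cos(y)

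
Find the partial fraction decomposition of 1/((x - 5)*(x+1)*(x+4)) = 1/(27*(x + 4)) - 1/(18*(x + 1)) + 1/(54*(x - 5))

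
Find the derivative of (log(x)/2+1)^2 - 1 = (log(x) + 2)/(2*x)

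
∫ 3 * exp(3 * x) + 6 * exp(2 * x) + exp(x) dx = (exp(x) + 1)^3 - 2*exp(x) + C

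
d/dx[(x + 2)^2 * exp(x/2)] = x^2*exp(x/2)/2 + 4*x*exp(x/2) + 6*exp(x/2)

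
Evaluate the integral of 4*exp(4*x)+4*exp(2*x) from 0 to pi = -4 + (1 + exp(2*pi))^2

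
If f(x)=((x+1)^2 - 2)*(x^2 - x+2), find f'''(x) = 24*x + 6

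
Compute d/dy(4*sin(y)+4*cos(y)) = -4*sin(y) + 4*cos(y)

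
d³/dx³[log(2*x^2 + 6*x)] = (4*x^3 + 18*x^2 + 54*x + 54)/(x^6 + 9*x^5 + 27*x^4 + 27*x^3)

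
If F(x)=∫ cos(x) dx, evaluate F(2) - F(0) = sin(2)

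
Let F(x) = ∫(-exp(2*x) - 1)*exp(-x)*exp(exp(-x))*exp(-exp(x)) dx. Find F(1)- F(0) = -1 + exp(-E + exp(-1))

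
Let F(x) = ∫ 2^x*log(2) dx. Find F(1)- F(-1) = 3/2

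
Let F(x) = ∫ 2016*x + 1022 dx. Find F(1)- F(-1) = 2044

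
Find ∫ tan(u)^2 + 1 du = tan(u) + C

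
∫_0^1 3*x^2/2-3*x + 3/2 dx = 1/2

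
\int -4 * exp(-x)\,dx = 4*exp(-x) + C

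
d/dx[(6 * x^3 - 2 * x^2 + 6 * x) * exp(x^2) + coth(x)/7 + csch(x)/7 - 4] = 12*x^4*exp(x^2) - 4*x^3*exp(x^2) + 30*x^2*exp(x^2) - 4*x*exp(x^2) + 6*exp(x^2) - cosh(x)/(7*sinh(x)^2) - 1/(7*sinh(x)^2)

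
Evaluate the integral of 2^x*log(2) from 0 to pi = -1 + 2^pi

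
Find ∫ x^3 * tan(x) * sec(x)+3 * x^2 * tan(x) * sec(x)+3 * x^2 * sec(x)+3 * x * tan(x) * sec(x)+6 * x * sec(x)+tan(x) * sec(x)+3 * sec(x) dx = (x + 1)^3*sec(x) + C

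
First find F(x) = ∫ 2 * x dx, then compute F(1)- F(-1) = 0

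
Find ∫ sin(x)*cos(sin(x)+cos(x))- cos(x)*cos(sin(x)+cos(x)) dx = -sin(sqrt(2)*sin(x + pi/4)) + C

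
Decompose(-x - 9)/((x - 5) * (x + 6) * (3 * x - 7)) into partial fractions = 51/(100*(3*x - 7)) - 3/(275*(x + 6)) - 7/(44*(x - 5))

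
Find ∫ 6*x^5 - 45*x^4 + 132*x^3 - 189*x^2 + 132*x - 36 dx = x^6 - 9*x^5 + 33*x^4 - 63*x^3 + 66*x^2 - 36*x + C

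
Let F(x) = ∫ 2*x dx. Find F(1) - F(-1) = 0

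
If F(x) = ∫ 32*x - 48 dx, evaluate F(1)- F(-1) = -96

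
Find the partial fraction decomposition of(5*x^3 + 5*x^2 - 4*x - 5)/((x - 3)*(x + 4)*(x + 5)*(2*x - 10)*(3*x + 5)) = -123/(7840*(3*x + 5)) - 97/(320*(x + 5)) + 229/(882*(x + 4)) - 163/(3136*(x - 3)) + 29/(288*(x - 5))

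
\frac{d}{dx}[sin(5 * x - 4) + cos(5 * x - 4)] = 5*sqrt(2)*cos(5*x - 4 + pi/4)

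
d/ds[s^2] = 2*s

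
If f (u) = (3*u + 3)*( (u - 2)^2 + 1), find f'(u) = 9*u^2 - 18*u + 3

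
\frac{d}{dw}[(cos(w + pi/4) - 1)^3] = -15*sin(w + pi/4)/4 + 3*cos(2*w) - 3*cos(3*w + pi/4)/4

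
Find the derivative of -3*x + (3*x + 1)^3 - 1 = 81*x^2 + 54*x + 6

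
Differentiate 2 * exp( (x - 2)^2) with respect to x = 4*x*exp(x^2 - 4*x + 4) - 8*exp(x^2 - 4*x + 4)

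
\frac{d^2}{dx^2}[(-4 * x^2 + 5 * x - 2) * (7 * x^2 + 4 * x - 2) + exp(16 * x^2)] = 1024*x^2*exp(16*x^2) - 336*x^2 + 114*x + 32*exp(16*x^2) + 28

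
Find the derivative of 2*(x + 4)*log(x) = (2*x*log(x) + 2*x + 8)/x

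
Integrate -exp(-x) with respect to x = exp(-x) + C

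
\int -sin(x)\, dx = cos(x) + C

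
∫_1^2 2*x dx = 3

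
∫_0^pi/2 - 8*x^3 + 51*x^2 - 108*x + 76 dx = (-2 + pi/2)^3*(5 - pi) + 40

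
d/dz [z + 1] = 1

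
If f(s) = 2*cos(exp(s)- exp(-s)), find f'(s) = -2*(exp(2*s) + 1)*exp(-s)*sin(exp(s) - exp(-s))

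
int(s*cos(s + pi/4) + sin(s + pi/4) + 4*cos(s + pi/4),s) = (s + 4)*sin(s + pi/4) + C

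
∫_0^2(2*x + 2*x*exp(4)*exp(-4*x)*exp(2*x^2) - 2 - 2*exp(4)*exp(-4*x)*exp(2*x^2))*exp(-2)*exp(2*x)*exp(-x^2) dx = 0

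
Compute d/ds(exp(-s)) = -exp(-s)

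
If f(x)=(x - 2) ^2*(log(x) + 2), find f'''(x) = (2*x^2 + 4*x + 8)/x^3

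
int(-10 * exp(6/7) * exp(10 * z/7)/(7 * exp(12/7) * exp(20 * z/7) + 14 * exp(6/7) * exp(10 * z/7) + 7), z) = 1/(exp(10*z/7 + 6/7) + 1) + C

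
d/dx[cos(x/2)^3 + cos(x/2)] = (3*sin(x/2)^2/2 - 2)*sin(x/2)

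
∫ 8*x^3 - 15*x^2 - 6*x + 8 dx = 2*x^4 - 5*x^3 - 3*x^2 + 8*x + C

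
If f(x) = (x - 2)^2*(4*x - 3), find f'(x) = 12*x^2 - 38*x + 28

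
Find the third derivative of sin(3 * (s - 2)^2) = -216*s^3*cos(3*s^2 - 12*s + 12) + 1296*s^2*cos(3*s^2 - 12*s + 12) - 108*s*sin(3*s^2 - 12*s + 12) - 2592*s*cos(3*s^2 - 12*s + 12) + 216*sin(3*s^2 - 12*s + 12) + 1728*cos(3*s^2 - 12*s + 12)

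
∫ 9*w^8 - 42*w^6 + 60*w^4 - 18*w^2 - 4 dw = w^9 - 6*w^7 + 12*w^5 - 6*w^3 - 4*w + C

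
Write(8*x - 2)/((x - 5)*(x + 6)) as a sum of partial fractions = 50/(11*(x + 6)) + 38/(11*(x - 5))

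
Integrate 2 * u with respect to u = u^2 + C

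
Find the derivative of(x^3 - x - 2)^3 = 9*x^8 - 21*x^6 - 36*x^5 + 15*x^4 + 48*x^3 + 33*x^2 - 12*x - 12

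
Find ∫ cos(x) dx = sin(x) + C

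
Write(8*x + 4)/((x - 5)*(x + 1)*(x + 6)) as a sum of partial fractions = -4/(5*(x + 6)) + 2/(15*(x + 1)) + 2/(3*(x - 5))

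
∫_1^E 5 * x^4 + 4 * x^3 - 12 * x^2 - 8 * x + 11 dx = (-1 + E)^3*(1 + (2 + E)^2)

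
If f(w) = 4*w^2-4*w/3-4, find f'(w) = 8*w - 4/3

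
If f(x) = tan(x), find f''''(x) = 24*tan(x)^5 + 40*tan(x)^3 + 16*tan(x)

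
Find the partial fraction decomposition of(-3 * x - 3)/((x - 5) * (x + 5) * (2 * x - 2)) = 1/(10*(x + 5)) + 1/(8*(x - 1)) - 9/(40*(x - 5))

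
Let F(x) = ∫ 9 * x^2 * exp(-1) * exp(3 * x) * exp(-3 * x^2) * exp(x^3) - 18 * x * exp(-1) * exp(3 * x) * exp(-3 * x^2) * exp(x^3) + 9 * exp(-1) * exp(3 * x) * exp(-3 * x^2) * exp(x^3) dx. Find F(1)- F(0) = 3 - 3*exp(-1)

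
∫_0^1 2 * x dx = 1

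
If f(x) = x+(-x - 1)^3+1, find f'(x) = -3*x^2 - 6*x - 2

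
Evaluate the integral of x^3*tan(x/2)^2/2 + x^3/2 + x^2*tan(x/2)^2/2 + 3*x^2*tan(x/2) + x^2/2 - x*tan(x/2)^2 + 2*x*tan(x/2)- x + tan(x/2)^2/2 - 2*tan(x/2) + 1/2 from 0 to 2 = 9*tan(1)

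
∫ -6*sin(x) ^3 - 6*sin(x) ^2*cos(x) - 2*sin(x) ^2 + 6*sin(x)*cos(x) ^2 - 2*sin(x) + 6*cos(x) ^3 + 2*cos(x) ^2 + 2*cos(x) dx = sin(2*x) + 5*sqrt(2)*sin(x + pi/4) - sqrt(2)*cos(3*x + pi/4) + C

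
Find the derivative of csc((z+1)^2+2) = -4*(z + 1)*cos(z^2 + 2*z + 3)/(1 - cos(2*z^2 + 4*z + 6))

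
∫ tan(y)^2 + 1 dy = tan(y) + C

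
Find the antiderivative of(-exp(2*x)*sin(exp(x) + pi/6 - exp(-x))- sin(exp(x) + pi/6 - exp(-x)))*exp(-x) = cos(2*sinh(x) + pi/6) + C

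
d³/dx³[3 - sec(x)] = (1 - 6/cos(x)^2)*sin(x)/cos(x)^2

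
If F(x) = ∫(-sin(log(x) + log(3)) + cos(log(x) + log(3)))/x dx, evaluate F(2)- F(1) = sqrt(2)*(-sin(pi/4 + log(3)) + sin(pi/4 + log(6)))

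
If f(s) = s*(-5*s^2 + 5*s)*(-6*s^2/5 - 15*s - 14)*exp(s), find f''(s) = 6*s^5*exp(s) + 129*s^4*exp(s) + 667*s^3*exp(s) + 728*s^2*exp(s) - 310*s*exp(s) - 140*exp(s)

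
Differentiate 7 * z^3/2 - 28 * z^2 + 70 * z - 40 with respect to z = 21*z^2/2 - 56*z + 70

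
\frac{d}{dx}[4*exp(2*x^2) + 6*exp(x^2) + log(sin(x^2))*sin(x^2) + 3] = 2*x*(8*exp(2*x^2) + 6*exp(x^2) + log(sin(x^2))*cos(x^2) + cos(x^2))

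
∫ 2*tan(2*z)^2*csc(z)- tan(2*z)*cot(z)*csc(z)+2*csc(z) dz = tan(2*z)*csc(z) + C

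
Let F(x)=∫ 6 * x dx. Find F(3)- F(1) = 24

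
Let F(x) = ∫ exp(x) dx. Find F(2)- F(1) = -E + exp(2)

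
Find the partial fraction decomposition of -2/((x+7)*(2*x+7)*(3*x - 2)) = -18/(575*(3*x - 2)) + 8/(175*(2*x + 7)) - 2/(161*(x + 7))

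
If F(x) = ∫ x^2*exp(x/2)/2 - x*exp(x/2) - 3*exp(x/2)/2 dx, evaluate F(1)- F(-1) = -16*exp(-1/2) + 4*exp(1/2)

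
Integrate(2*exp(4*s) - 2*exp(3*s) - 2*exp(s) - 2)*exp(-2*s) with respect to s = (-exp(2*s) + exp(s) + 1)^2*exp(-2*s) + C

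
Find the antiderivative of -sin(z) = cos(z) + C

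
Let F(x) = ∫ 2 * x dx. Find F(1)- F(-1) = 0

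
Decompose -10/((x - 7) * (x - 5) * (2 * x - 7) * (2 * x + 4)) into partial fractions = -40/(231*(2*x - 7)) + 5/(693*(x + 2)) + 5/(42*(x - 5)) - 5/(126*(x - 7))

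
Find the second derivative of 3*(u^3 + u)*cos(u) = -3*u^3*cos(u) - 18*u^2*sin(u) + 15*u*cos(u) - 6*sin(u)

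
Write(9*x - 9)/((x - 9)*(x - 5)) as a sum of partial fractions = -9/(x - 5) + 18/(x - 9)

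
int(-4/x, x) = -4*log(x) + C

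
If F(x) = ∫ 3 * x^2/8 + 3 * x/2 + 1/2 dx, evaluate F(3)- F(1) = 41/4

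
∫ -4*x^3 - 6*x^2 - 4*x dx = -x^4 - 2*x^3 - 2*x^2 + C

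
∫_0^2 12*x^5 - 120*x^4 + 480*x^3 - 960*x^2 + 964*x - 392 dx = -136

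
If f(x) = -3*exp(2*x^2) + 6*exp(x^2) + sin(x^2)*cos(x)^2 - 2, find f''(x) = -48*x^2*exp(2*x^2) + 24*x^2*exp(x^2) - 4*x^2*sin(x^2)*cos(x)^2 - 8*x*sin(x)*cos(x)*cos(x^2) - 12*exp(2*x^2) + 12*exp(x^2) + 2*sin(x)^2*sin(x^2) - 2*sin(x^2)*cos(x)^2 + 2*cos(x)^2*cos(x^2)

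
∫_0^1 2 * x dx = 1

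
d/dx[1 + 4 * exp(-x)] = -4*exp(-x)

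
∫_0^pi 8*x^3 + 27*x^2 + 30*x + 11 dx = -3 + (1 + pi)^3*(3 + 2*pi)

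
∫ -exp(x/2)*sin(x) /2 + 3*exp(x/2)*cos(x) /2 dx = sqrt(2)*exp(x/2)*sin(x + pi/4) + C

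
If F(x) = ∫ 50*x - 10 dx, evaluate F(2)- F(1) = 65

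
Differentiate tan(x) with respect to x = cos(x)^(-2)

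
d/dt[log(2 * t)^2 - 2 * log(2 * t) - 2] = (2*log(t) - 2 + 2*log(2))/t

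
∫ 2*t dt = t^2 + C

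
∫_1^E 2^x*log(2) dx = -2 + 2^E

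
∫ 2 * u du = u^2 + C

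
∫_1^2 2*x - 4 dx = -1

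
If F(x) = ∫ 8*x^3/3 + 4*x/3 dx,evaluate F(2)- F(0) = 40/3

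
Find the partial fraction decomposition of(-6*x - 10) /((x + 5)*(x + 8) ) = -38/(3*(x + 8)) + 20/(3*(x + 5))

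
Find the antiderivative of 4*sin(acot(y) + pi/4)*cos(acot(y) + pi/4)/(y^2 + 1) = -(y + 1)^2/(y^2 + 1) + C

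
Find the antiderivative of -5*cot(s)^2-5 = 5*cot(s) + C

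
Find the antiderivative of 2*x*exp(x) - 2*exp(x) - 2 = 2*(x - 2)*(exp(x) - 1) + C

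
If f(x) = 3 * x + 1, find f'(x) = 3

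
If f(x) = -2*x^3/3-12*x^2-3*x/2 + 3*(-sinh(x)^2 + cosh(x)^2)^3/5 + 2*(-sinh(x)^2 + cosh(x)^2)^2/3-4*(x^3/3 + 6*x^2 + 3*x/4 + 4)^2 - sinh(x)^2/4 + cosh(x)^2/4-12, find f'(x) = -8*x^5/3 - 80*x^4 - 584*x^3 - 142*x^2 - 825*x/2 - 51/2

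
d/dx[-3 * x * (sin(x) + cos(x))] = -3*sqrt(2)*(x*cos(x + pi/4) + sin(x + pi/4))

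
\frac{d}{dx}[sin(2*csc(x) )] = -2*cos(2*csc(x))*cot(x)*csc(x)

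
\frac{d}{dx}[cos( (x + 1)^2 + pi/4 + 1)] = -2*x*sin(x^2 + 2*x + pi/4 + 2) - 2*sin(x^2 + 2*x + pi/4 + 2)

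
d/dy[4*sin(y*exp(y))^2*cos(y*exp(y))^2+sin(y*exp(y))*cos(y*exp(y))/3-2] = (2*y*sin(4*y*exp(y)) + y*cos(2*y*exp(y))/3 + 2*sin(4*y*exp(y)) + cos(2*y*exp(y))/3)*exp(y)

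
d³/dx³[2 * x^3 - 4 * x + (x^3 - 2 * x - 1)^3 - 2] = 504*x^6 - 1260*x^4 - 360*x^3 + 720*x^2 + 288*x - 18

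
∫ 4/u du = 4*log(u) + C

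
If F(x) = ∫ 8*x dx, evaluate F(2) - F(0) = 16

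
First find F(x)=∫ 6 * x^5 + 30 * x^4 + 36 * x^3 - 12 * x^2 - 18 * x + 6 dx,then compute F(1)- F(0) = 9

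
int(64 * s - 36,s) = 32*s^2 - 36*s + C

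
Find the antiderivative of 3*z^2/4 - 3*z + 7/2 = z^3/4 - 3*z^2/2 + 7*z/2 + C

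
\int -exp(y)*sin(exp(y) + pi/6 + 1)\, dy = cos(exp(y) + pi/6 + 1) + C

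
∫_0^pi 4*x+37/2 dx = -20 + (5 + 4*pi)*(pi/2 + 4)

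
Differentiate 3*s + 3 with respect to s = 3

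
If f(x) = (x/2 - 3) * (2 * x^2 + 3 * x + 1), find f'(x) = 3*x^2 - 9*x - 17/2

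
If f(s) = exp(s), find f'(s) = exp(s)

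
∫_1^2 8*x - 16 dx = -4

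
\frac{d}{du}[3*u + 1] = 3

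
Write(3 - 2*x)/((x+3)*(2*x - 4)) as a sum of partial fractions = -9/(10*(x + 3)) - 1/(10*(x - 2))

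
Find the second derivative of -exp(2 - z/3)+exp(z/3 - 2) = (exp(2*z/3 - 4) - 1)*exp(2 - z/3)/9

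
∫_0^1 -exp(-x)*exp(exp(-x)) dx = -E + exp(exp(-1))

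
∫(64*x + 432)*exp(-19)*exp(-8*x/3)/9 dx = (-8*x - 57)*exp(-8*x/3 - 19)/3 + C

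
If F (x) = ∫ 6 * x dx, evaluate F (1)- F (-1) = 0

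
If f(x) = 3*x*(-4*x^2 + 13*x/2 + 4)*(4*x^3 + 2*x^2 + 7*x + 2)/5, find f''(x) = -288*x^4 + 216*x^3 + 36*x^2/5 + 819*x/5 + 246/5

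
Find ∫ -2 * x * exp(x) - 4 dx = -2*(x - 1)*(exp(x) + 2) + C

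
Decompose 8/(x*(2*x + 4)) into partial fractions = -2/(x + 2) + 2/x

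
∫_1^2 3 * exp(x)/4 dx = -3*E/4 + 3*exp(2)/4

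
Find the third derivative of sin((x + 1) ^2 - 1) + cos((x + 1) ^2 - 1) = 8*x^3*sin(x^2 + 2*x) - 8*x^3*cos(x^2 + 2*x) + 24*x^2*sin(x^2 + 2*x) - 24*x^2*cos(x^2 + 2*x) + 12*x*sin(x^2 + 2*x) - 36*x*cos(x^2 + 2*x) - 4*sin(x^2 + 2*x) - 20*cos(x^2 + 2*x)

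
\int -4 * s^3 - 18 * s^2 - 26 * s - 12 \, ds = -s^4 - 6*s^3 - 13*s^2 - 12*s + C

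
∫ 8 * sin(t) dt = -8*cos(t) + C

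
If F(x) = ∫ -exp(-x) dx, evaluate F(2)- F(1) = -exp(-1) + exp(-2)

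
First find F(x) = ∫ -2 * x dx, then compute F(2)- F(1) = -3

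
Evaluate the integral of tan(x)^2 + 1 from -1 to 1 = 2*tan(1)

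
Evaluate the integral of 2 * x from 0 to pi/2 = pi^2/4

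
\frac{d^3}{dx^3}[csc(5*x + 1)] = -750*cot(5*x + 1)^3*csc(5*x + 1) - 625*cot(5*x + 1)*csc(5*x + 1)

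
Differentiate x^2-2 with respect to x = 2*x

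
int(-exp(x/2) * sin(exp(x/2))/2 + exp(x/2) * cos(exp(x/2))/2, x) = sqrt(2)*sin(exp(x/2) + pi/4) + C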